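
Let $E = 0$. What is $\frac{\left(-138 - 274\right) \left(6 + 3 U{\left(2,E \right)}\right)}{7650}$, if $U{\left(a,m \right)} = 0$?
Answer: $- \frac{412}{1275} \approx -0.32314$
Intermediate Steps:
$\frac{\left(-138 - 274\right) \left(6 + 3 U{\left(2,E \right)}\right)}{7650} = \frac{\left(-138 - 274\right) \left(6 + 3 \cdot 0\right)}{7650} = - 412 \left(6 + 0\right) \frac{1}{7650} = \left(-412\right) 6 \cdot \frac{1}{7650} = \left(-2472\right) \frac{1}{7650} = - \frac{412}{1275}$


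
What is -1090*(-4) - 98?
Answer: 4262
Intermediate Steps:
-1090*(-4) - 98 = -109*(-40) - 98 = 4360 - 98 = 4262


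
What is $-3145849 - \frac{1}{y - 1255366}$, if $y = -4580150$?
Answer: $- \frac{18357652173083}{5835516} \approx -3.1458 \cdot 10^{6}$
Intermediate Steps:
$-3145849 - \frac{1}{y - 1255366} = -3145849 - \frac{1}{-4580150 - 1255366} = -3145849 - \frac{1}{-5835516} = -3145849 - - \frac{1}{5835516} = -3145849 + \frac{1}{5835516} = - \frac{18357652173083}{5835516}$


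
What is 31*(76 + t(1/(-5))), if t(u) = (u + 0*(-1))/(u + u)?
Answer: 4743/2 ≈ 2371.5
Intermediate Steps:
t(u) = ½ (t(u) = (u + 0)/((2*u)) = u*(1/(2*u)) = ½)
31*(76 + t(1/(-5))) = 31*(76 + ½) = 31*(153/2) = 4743/2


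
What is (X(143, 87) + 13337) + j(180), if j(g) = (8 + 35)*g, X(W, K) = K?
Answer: 21164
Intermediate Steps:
j(g) = 43*g
(X(143, 87) + 13337) + j(180) = (87 + 13337) + 43*180 = 13424 + 7740 = 21164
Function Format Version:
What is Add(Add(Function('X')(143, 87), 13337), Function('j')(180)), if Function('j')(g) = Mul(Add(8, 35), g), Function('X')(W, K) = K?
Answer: 21164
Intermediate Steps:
Function('j')(g) = Mul(43, g)
Add(Add(Function('X')(143, 87), 13337), Function('j')(180)) = Add(Add(87, 13337), Mul(43, 180)) = Add(13424, 7740) = 21164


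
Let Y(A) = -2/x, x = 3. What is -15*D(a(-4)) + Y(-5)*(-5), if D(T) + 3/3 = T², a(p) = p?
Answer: -665/3 ≈ -221.67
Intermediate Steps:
Y(A) = -⅔ (Y(A) = -2/3 = -2*⅓ = -⅔)
D(T) = -1 + T²
-15*D(a(-4)) + Y(-5)*(-5) = -15*(-1 + (-4)²) - ⅔*(-5) = -15*(-1 + 16) + 10/3 = -15*15 + 10/3 = -225 + 10/3 = -665/3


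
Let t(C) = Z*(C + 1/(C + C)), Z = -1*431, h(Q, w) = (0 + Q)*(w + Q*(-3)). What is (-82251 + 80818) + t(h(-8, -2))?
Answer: 26197327/352 ≈ 74424.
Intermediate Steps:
h(Q, w) = Q*(w - 3*Q)
Z = -431
t(C) = -431*C - 431/(2*C) (t(C) = -431*(C + 1/(C + C)) = -431*(C + 1/(2*C)) = -431*C - 431/(2*C))
(-82251 + 80818) + t(h(-8, -2)) = (-82251 + 80818) + (-(-3448)*(-2 - 3*(-8)) - 431*(-1/(8*(-2 - 3*(-8))))/2) = -1433 + (-(-3448)*(-2 + 24) - 431*(-1/(8*(-2 + 24)))/2) = -1433 + (-(-3448)*22 - 431/(2*((-8*22)))) = -1433 + (-431*(-176) - 431/2/(-176)) = -1433 + (75856 - 431/2*(-1/176)) = -1433 + (75856 + 431/352) = -1433 + 26701743/352 = 26197327/352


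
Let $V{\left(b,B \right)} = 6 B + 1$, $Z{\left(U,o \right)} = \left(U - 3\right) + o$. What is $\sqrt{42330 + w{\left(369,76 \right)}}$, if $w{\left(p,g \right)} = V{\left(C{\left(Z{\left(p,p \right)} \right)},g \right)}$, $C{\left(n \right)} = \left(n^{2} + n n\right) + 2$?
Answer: $\sqrt{42787} \approx 206.85$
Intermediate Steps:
$Z{\left(U,o \right)} = -3 + U + o$ ($Z{\left(U,o \right)} = \left(U - 3\right) + o = \left(-3 + U\right) + o = -3 + U + o$)
$C{\left(n \right)} = 2 + 2 n^{2}$ ($C{\left(n \right)} = \left(n^{2} + n^{2}\right) + 2 = 2 n^{2} + 2 = 2 + 2 n^{2}$)
$V{\left(b,B \right)} = 1 + 6 B$
$w{\left(p,g \right)} = 1 + 6 g$
$\sqrt{42330 + w{\left(369,76 \right)}} = \sqrt{42330 + \left(1 + 6 \cdot 76\right)} = \sqrt{42330 + \left(1 + 456\right)} = \sqrt{42330 + 457} = \sqrt{42787}$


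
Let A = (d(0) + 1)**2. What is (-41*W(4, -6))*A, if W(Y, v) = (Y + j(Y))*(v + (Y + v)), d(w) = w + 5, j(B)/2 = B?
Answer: 141696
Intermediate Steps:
j(B) = 2*B
d(w) = 5 + w
W(Y, v) = 3*Y*(Y + 2*v) (W(Y, v) = (Y + 2*Y)*(v + (Y + v)) = (3*Y)*(Y + 2*v) = 3*Y*(Y + 2*v))
A = 36 (A = ((5 + 0) + 1)**2 = (5 + 1)**2 = 6**2 = 36)
(-41*W(4, -6))*A = -123*4*(4 + 2*(-6))*36 = -123*4*(4 - 12)*36 = -123*4*(-8)*36 = -41*(-96)*36 = 3936*36 = 141696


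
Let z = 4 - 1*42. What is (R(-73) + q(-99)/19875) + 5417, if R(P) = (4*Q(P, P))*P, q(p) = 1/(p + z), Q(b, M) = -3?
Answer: 17135052374/2722875 ≈ 6293.0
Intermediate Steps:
z = -38 (z = 4 - 42 = -38)
q(p) = 1/(-38 + p) (q(p) = 1/(p - 38) = 1/(-38 + p))
R(P) = -12*P (R(P) = (4*(-3))*P = -12*P)
(R(-73) + q(-99)/19875) + 5417 = (-12*(-73) + 1/(-38 - 99*19875)) + 5417 = (876 + (1/19875)/(-137)) + 5417 = (876 - 1/137*1/19875) + 5417 = (876 - 1/2722875) + 5417 = 2385238499/2722875 + 5417 = 17135052374/2722875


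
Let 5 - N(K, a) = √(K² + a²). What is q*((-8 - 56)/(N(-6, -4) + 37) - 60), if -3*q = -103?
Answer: -226188/107 - 824*√13/321 ≈ -2123.2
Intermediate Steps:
q = 103/3 (q = -⅓*(-103) = 103/3 ≈ 34.333)
N(K, a) = 5 - √(K² + a²)
q*((-8 - 56)/(N(-6, -4) + 37) - 60) = 103*((-8 - 56)/((5 - √((-6)² + (-4)²)) + 37) - 60)/3 = 103*(-64/((5 - √(36 + 16)) + 37) - 60)/3 = 103*(-64/((5 - √52) + 37) - 60)/3 = 103*(-64/((5 - 2*√13) + 37) - 60)/3 = 103*(-64/(42 - 2*√13) - 60)/3 = 103*(-60 - 64/(42 - 2*√13))/3 = -2060 - 6592/(3*(42 - 2*√13))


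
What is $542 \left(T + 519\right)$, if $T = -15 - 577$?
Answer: $-39566$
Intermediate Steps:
$T = -592$
$542 \left(T + 519\right) = 542 \left(-592 + 519\right) = 542 \left(-73\right) = -39566$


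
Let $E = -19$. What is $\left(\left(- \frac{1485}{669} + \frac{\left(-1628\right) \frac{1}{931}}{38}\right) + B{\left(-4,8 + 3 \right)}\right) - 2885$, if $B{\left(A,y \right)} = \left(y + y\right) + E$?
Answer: $- \frac{11377410231}{3944647} \approx -2884.3$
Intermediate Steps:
$B{\left(A,y \right)} = -19 + 2 y$ ($B{\left(A,y \right)} = \left(y + y\right) - 19 = 2 y - 19 = -19 + 2 y$)
$\left(\left(- \frac{1485}{669} + \frac{\left(-1628\right) \frac{1}{931}}{38}\right) + B{\left(-4,8 + 3 \right)}\right) - 2885 = \left(\left(- \frac{1485}{669} + \frac{\left(-1628\right) \frac{1}{931}}{38}\right) - \left(19 - 2 \left(8 + 3\right)\right)\right) - 2885 = \left(\left(\left(-1485\right) \frac{1}{669} + \left(-1628\right) \frac{1}{931} \cdot \frac{1}{38}\right) + \left(-19 + 2 \cdot 11\right)\right) - 2885 = \left(\left(- \frac{495}{223} - \frac{814}{17689}\right) + \left(-19 + 22\right)\right) - 2885 = \left(\left(- \frac{495}{223} - \frac{814}{17689}\right) + 3\right) - 2885 = \left(- \frac{8937577}{3944647} + 3\right) - 2885 = \frac{2896364}{3944647} - 2885 = - \frac{11377410231}{3944647}$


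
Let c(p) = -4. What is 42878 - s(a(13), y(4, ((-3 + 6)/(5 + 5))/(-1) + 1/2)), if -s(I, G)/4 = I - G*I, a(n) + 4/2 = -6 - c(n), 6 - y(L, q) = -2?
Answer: 42990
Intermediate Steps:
y(L, q) = 8 (y(L, q) = 6 - 1*(-2) = 6 + 2 = 8)
a(n) = -4 (a(n) = -2 + (-6 - 1*(-4)) = -2 + (-6 + 4) = -2 - 2 = -4)
s(I, G) = -4*I + 4*G*I (s(I, G) = -4*(I - G*I) = -4*I + 4*G*I)
42878 - s(a(13), y(4, ((-3 + 6)/(5 + 5))/(-1) + 1/2)) = 42878 - 4*(-4)*(-1 + 8) = 42878 - 4*(-4)*7 = 42878 - 1*(-112) = 42878 + 112 = 42990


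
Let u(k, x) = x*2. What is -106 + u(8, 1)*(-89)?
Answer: -284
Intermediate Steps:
u(k, x) = 2*x
-106 + u(8, 1)*(-89) = -106 + (2*1)*(-89) = -106 + 2*(-89) = -106 - 178 = -284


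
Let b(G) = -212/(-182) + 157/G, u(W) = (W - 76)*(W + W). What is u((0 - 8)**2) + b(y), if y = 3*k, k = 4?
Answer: -1661753/1092 ≈ -1521.8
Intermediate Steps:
u(W) = 2*W*(-76 + W) (u(W) = (-76 + W)*(2*W) = 2*W*(-76 + W))
y = 12 (y = 3*4 = 12)
b(G) = 106/91 + 157/G (b(G) = -212*(-1/182) + 157/G = 106/91 + 157/G)
u((0 - 8)**2) + b(y) = 2*(0 - 8)**2*(-76 + (0 - 8)**2) + (106/91 + 157/12) = 2*(-8)**2*(-76 + (-8)**2) + (106/91 + 157*(1/12)) = 2*64*(-76 + 64) + (106/91 + 157/12) = 2*64*(-12) + 15559/1092 = -1536 + 15559/1092 = -1661753/1092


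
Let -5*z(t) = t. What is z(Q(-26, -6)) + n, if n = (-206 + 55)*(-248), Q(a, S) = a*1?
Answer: 187266/5 ≈ 37453.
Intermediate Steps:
Q(a, S) = a
z(t) = -t/5
n = 37448 (n = -151*(-248) = 37448)
z(Q(-26, -6)) + n = -⅕*(-26) + 37448 = 26/5 + 37448 = 187266/5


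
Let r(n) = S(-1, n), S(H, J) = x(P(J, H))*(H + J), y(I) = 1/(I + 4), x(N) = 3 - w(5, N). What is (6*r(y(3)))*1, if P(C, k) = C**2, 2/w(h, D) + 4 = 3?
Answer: -180/7 ≈ -25.714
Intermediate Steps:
w(h, D) = -2 (w(h, D) = 2/(-4 + 3) = 2/(-1) = 2*(-1) = -2)
x(N) = 5 (x(N) = 3 - 1*(-2) = 3 + 2 = 5)
y(I) = 1/(4 + I)
S(H, J) = 5*H + 5*J (S(H, J) = 5*(H + J) = 5*H + 5*J)
r(n) = -5 + 5*n (r(n) = 5*(-1) + 5*n = -5 + 5*n)
(6*r(y(3)))*1 = (6*(-5 + 5/(4 + 3)))*1 = (6*(-5 + 5/7))*1 = (6*(-30/7))*1 = -180/7*1 = -180/7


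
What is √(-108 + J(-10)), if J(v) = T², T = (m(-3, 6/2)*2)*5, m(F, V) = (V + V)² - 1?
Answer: 2*√30598 ≈ 349.85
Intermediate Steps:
m(F, V) = -1 + 4*V² (m(F, V) = (2*V)² - 1 = 4*V² - 1 = -1 + 4*V²)
T = 350 (T = ((-1 + 4*(6/2)²)*2)*5 = ((-1 + 4*(6*(½))²)*2)*5 = ((-1 + 4*3²)*2)*5 = ((-1 + 4*9)*2)*5 = ((-1 + 36)*2)*5 = (35*2)*5 = 70*5 = 350)
J(v) = 122500 (J(v) = 350² = 122500)
√(-108 + J(-10)) = √(-108 + 122500) = √122392 = 2*√30598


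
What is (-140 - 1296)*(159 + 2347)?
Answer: -3598616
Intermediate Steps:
(-140 - 1296)*(159 + 2347) = -1436*2506 = -3598616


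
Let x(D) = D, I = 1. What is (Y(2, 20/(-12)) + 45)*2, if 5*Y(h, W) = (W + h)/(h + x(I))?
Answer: 4052/45 ≈ 90.044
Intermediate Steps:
Y(h, W) = (W + h)/(5*(1 + h)) (Y(h, W) = ((W + h)/(h + 1))/5 = ((W + h)/(1 + h))/5 = (W + h)/(5*(1 + h)))
(Y(2, 20/(-12)) + 45)*2 = ((20/(-12) + 2)/(5*(1 + 2)) + 45)*2 = ((1/5)*(20*(-1/12) + 2)/3 + 45)*2 = ((1/5)*(1/3)*(-5/3 + 2) + 45)*2 = ((1/5)*(1/3)*(1/3) + 45)*2 = (1/45 + 45)*2 = (2026/45)*2 = 4052/45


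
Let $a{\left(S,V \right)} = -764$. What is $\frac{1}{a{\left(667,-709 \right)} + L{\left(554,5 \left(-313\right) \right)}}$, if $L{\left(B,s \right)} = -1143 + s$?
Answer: $- \frac{1}{3472} \approx -0.00028802$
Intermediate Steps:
$\frac{1}{a{\left(667,-709 \right)} + L{\left(554,5 \left(-313\right) \right)}} = \frac{1}{-764 + \left(-1143 + 5 \left(-313\right)\right)} = \frac{1}{-764 - 2708} = \frac{1}{-3472} = - \frac{1}{3472}$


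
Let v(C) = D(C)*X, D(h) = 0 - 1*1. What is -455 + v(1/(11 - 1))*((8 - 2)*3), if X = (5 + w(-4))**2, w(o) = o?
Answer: -473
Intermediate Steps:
D(h) = -1 (D(h) = 0 - 1 = -1)
X = 1 (X = (5 - 4)**2 = 1**2 = 1)
v(C) = -1 (v(C) = -1*1 = -1)
-455 + v(1/(11 - 1))*((8 - 2)*3) = -455 - (8 - 2)*3 = -455 - 6*3 = -455 - 1*18 = -455 - 18 = -473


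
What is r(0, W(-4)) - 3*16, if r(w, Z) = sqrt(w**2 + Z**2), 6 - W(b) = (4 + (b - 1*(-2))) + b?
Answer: -40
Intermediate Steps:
W(b) = -2*b (W(b) = 6 - ((4 + (b - 1*(-2))) + b) = 6 - ((4 + (b + 2)) + b) = 6 - ((4 + (2 + b)) + b) = 6 - ((6 + b) + b) = 6 - (6 + 2*b) = 6 + (-6 - 2*b) = -2*b)
r(w, Z) = sqrt(Z**2 + w**2)
r(0, W(-4)) - 3*16 = sqrt((-2*(-4))**2 + 0**2) - 3*16 = sqrt(8**2 + 0) - 48 = sqrt(64 + 0) - 48 = sqrt(64) - 48 = 8 - 48 = -40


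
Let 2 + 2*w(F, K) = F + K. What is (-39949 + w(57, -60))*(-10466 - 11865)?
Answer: 1784313893/2 ≈ 8.9216e+8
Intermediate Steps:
w(F, K) = -1 + F/2 + K/2 (w(F, K) = -1 + (F + K)/2 = -1 + (F/2 + K/2) = -1 + F/2 + K/2)
(-39949 + w(57, -60))*(-10466 - 11865) = (-39949 + (-1 + (1/2)*57 + (1/2)*(-60)))*(-10466 - 11865) = (-39949 + (-1 + 57/2 - 30))*(-22331) = (-39949 - 5/2)*(-22331) = -79903/2*(-22331) = 1784313893/2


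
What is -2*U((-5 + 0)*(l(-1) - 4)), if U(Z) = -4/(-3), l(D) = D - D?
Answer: -8/3 ≈ -2.6667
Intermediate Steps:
l(D) = 0
U(Z) = 4/3 (U(Z) = -4*(-⅓) = 4/3)
-2*U((-5 + 0)*(l(-1) - 4)) = -2*4/3 = -8/3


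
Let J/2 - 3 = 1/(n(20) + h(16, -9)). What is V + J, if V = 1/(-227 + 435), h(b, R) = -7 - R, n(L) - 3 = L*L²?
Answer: 9998661/1665040 ≈ 6.0051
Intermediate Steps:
n(L) = 3 + L³ (n(L) = 3 + L*L² = 3 + L³)
J = 48032/8005 (J = 6 + 2/((3 + 20³) + (-7 - 1*(-9))) = 6 + 2/((3 + 8000) + (-7 + 9)) = 6 + 2/(8003 + 2) = 6 + 2/8005 = 48032/8005 ≈ 6.0003)
V = 1/208 ≈ 0.0048077
V + J = 1/208 + 48032/8005 = 9998661/1665040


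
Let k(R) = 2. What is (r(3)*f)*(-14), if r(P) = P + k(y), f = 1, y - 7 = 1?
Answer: -70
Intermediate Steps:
y = 8 (y = 7 + 1 = 8)
r(P) = 2 + P (r(P) = P + 2 = 2 + P)
(r(3)*f)*(-14) = ((2 + 3)*1)*(-14) = (5*1)*(-14) = 5*(-14) = -70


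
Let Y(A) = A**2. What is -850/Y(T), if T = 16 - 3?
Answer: -850/169 ≈ -5.0296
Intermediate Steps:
T = 13
-850/Y(T) = -850/(13**2) = -850/169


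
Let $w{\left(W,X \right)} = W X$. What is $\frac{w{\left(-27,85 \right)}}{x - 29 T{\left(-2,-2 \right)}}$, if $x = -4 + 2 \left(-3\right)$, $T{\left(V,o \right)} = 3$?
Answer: $\frac{2295}{97} \approx 23.66$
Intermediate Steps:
$x = -10$ ($x = -4 - 6 = -10$)
$\frac{w{\left(-27,85 \right)}}{x - 29 T{\left(-2,-2 \right)}} = \frac{\left(-27\right) 85}{-10 - 87} = - \frac{2295}{-10 - 87} = - \frac{2295}{-97} = \left(-2295\right) \left(- \frac{1}{97}\right) = \frac{2295}{97}$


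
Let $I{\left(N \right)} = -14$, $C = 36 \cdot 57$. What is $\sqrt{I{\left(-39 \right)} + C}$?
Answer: $\sqrt{2038} \approx 45.144$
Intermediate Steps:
$C = 2052$
$\sqrt{I{\left(-39 \right)} + C} = \sqrt{-14 + 2052} = \sqrt{2038}$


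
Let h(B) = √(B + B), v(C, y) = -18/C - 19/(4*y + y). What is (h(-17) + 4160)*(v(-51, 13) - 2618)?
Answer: -185140672/17 - 2892823*I*√34/1105 ≈ -1.0891e+7 - 15265.0*I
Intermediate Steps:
v(C, y) = -18/C - 19/(5*y) (v(C, y) = -18/C - 19*1/(5*y) = -18/C - 19/(5*y))
h(B) = √2*√B (h(B) = √(2*B) = √2*√B)
(h(-17) + 4160)*(v(-51, 13) - 2618) = (√2*√(-17) + 4160)*((-18/(-51) - 19/5/13) - 2618) = (√2*(I*√17) + 4160)*((-18*(-1/51) - 19/5*1/13) - 2618) = (I*√34 + 4160)*((6/17 - 19/65) - 2618) = (4160 + I*√34)*(67/1105 - 2618) = (4160 + I*√34)*(-2892823/1105) = -185140672/17 - 2892823*I*√34/1105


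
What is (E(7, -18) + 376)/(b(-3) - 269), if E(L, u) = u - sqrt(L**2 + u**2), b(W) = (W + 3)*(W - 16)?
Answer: -358/269 + sqrt(373)/269 ≈ -1.2591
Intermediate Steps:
b(W) = (-16 + W)*(3 + W) (b(W) = (3 + W)*(-16 + W) = (-16 + W)*(3 + W))
(E(7, -18) + 376)/(b(-3) - 269) = ((-18 - sqrt(7**2 + (-18)**2)) + 376)/((-48 + (-3)**2 - 13*(-3)) - 269) = ((-18 - sqrt(49 + 324)) + 376)/((-48 + 9 + 39) - 269) = ((-18 - sqrt(373)) + 376)/(0 - 269) = (358 - sqrt(373))/(-269) = (358 - sqrt(373))*(-1/269) = -358/269 + sqrt(373)/269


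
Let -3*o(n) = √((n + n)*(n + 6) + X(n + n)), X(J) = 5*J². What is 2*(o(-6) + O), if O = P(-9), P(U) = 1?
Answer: 2 - 8*√5 ≈ -15.889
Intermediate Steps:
O = 1
o(n) = -√(20*n² + 2*n*(6 + n))/3 (o(n) = -√((n + n)*(n + 6) + 5*(n + n)²)/3 = -√((2*n)*(6 + n) + 5*(2*n)²)/3 = -√(2*n*(6 + n) + 5*(4*n²))/3 = -√(2*n*(6 + n) + 20*n²)/3 = -√(20*n² + 2*n*(6 + n))/3)
2*(o(-6) + O) = 2*(-√2*√(-6*(6 + 11*(-6)))/3 + 1) = 2*(-√2*√(-6*(6 - 66))/3 + 1) = 2*(-√2*√(-6*(-60))/3 + 1) = 2*(-√2*√360/3 + 1) = 2*(-√2*6*√10/3 + 1) = 2*(-4*√5 + 1) = 2*(1 - 4*√5) = 2 - 8*√5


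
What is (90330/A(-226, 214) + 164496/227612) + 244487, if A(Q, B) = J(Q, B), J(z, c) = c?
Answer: 1491163106690/6088621 ≈ 2.4491e+5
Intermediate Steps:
A(Q, B) = B
(90330/A(-226, 214) + 164496/227612) + 244487 = (90330/214 + 164496/227612) + 244487 = (90330*(1/214) + 164496*(1/227612)) + 244487 = (45165/107 + 41124/56903) + 244487 = 2574424263/6088621 + 244487 = 1491163106690/6088621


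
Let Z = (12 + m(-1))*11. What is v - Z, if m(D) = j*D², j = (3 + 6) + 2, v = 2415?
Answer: 2162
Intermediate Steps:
j = 11 (j = 9 + 2 = 11)
m(D) = 11*D²
Z = 253 (Z = (12 + 11*(-1)²)*11 = (12 + 11*1)*11 = (12 + 11)*11 = 23*11 = 253)
v - Z = 2415 - 1*253 = 2415 - 253 = 2162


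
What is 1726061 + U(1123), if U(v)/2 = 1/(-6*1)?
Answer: 5178182/3 ≈ 1.7261e+6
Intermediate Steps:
U(v) = -1/3 (U(v) = 2/((-6*1)) = 2/(-6) = 2*(-1/6) = -1/3)
1726061 + U(1123) = 1726061 - 1/3 = 5178182/3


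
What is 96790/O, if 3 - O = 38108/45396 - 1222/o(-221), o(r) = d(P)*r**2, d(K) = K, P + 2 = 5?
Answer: 158728873095/3556817 ≈ 44627.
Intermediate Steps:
P = 3 (P = -2 + 5 = 3)
o(r) = 3*r**2
O = 7113634/3279861 (O = 3 - (38108/45396 - 1222/(3*(-221)**2)) = 3 - (38108*(1/45396) - 1222/(3*48841)) = 3 - (9527/11349 - 1222/146523) = 3 - (9527/11349 - 1222*1/146523) = 3 - (9527/11349 - 94/11271) = 3 - 1*2725949/3279861 = 3 - 2725949/3279861 = 7113634/3279861 ≈ 2.1689)
96790/O = 96790/(7113634/3279861) = 96790*(3279861/7113634) = 158728873095/3556817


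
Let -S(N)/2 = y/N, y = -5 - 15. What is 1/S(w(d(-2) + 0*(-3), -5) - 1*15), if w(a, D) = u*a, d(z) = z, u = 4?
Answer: -23/40 ≈ -0.57500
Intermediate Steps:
y = -20
w(a, D) = 4*a
S(N) = 40/N (S(N) = -(-40)/N = 40/N)
1/S(w(d(-2) + 0*(-3), -5) - 1*15) = 1/(40/(4*(-2 + 0*(-3)) - 1*15)) = 1/(40/(4*(-2 + 0) - 15)) = 1/(40/(4*(-2) - 15)) = 1/(40/(-8 - 15)) = 1/(40/(-23)) = 1/(40*(-1/23)) = 1/(-40/23) = -23/40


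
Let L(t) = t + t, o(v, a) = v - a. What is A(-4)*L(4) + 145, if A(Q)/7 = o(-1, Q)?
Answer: 313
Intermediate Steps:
A(Q) = -7 - 7*Q (A(Q) = 7*(-1 - Q) = -7 - 7*Q)
L(t) = 2*t
A(-4)*L(4) + 145 = (-7 - 7*(-4))*(2*4) + 145 = (-7 + 28)*8 + 145 = 21*8 + 145 = 168 + 145 = 313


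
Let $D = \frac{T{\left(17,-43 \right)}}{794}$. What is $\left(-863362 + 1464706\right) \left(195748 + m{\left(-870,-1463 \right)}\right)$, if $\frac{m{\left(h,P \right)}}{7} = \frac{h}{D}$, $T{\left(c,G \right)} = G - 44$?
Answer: $151134584832$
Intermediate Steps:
$T{\left(c,G \right)} = -44 + G$
$D = - \frac{87}{794}$ ($D = \frac{-44 - 43}{794} = \left(-87\right) \frac{1}{794} = - \frac{87}{794} \approx -0.10957$)
$m{\left(h,P \right)} = - \frac{5558 h}{87}$ ($m{\left(h,P \right)} = 7 \frac{h}{- \frac{87}{794}} = 7 h \left(- \frac{794}{87}\right) = 7 \left(- \frac{794 h}{87}\right) = - \frac{5558 h}{87}$)
$\left(-863362 + 1464706\right) \left(195748 + m{\left(-870,-1463 \right)}\right) = \left(-863362 + 1464706\right) \left(195748 - -55580\right) = 601344 \left(195748 + 55580\right) = 601344 \cdot 251328 = 151134584832$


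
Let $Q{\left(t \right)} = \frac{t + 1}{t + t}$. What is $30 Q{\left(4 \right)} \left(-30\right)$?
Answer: $- \frac{1125}{2} \approx -562.5$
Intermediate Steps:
$Q{\left(t \right)} = \frac{1 + t}{2 t}$
$30 Q{\left(4 \right)} \left(-30\right) = 30 \frac{1 + 4}{2 \cdot 4} \left(-30\right) = 30 \cdot \frac{1}{2} \cdot \frac{1}{4} \cdot 5 \left(-30\right) = 30 \cdot \frac{5}{8} \left(-30\right) = \frac{75}{4} \left(-30\right) = - \frac{1125}{2}$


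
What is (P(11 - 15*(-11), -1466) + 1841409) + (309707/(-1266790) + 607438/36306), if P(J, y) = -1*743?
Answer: 42328406008768259/22996038870 ≈ 1.8407e+6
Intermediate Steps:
P(J, y) = -743
(P(11 - 15*(-11), -1466) + 1841409) + (309707/(-1266790) + 607438/36306) = (-743 + 1841409) + (309707/(-1266790) + 607438/36306) = 1840666 + (309707*(-1/1266790) + 607438*(1/36306)) = 1840666 + (-309707/1266790 + 303719/18153) = 1840666 + 379126080839/22996038870 = 42328406008768259/22996038870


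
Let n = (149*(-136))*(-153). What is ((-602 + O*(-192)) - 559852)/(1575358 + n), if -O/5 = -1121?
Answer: -818307/2337875 ≈ -0.35002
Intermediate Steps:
O = 5605 (O = -5*(-1121) = 5605)
n = 3100392 (n = -20264*(-153) = 3100392)
((-602 + O*(-192)) - 559852)/(1575358 + n) = ((-602 + 5605*(-192)) - 559852)/(1575358 + 3100392) = ((-602 - 1076160) - 559852)/4675750 = (-1076762 - 559852)*(1/4675750) = -1636614*1/4675750 = -818307/2337875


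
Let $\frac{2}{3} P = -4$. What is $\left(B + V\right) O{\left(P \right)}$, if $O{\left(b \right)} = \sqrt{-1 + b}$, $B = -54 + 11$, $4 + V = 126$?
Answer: $79 i \sqrt{7} \approx 209.01 i$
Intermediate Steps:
$P = -6$ ($P = \frac{3}{2} \left(-4\right) = -6$)
$V = 122$ ($V = -4 + 126 = 122$)
$B = -43$
$\left(B + V\right) O{\left(P \right)} = \left(-43 + 122\right) \sqrt{-1 - 6} = 79 \sqrt{-7} = 79 i \sqrt{7}$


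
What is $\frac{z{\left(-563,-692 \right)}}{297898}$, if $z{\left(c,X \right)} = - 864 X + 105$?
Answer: $\frac{597993}{297898} \approx 2.0074$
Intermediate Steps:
$z{\left(c,X \right)} = 105 - 864 X$
$\frac{z{\left(-563,-692 \right)}}{297898} = \frac{105 - -597888}{297898} = \left(105 + 597888\right) \frac{1}{297898} = 597993 \cdot \frac{1}{297898} = \frac{597993}{297898}$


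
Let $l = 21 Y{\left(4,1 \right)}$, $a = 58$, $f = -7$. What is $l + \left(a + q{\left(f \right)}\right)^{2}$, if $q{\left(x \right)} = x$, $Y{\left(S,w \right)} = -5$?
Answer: $2496$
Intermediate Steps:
$l = -105$ ($l = 21 \left(-5\right) = -105$)
$l + \left(a + q{\left(f \right)}\right)^{2} = -105 + \left(58 - 7\right)^{2} = -105 + 51^{2} = -105 + 2601 = 2496$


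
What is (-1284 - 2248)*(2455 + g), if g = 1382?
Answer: -13552284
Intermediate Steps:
(-1284 - 2248)*(2455 + g) = (-1284 - 2248)*(2455 + 1382) = -3532*3837 = -13552284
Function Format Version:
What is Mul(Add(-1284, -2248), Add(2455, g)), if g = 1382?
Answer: -13552284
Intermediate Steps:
Mul(Add(-1284, -2248), Add(2455, g)) = Mul(Add(-1284, -2248), Add(2455, 1382)) = Mul(-3532, 3837) = -13552284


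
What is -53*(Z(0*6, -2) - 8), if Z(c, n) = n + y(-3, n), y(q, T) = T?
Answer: 636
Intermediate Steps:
Z(c, n) = 2*n (Z(c, n) = n + n = 2*n)
-53*(Z(0*6, -2) - 8) = -53*(2*(-2) - 8) = -53*(-4 - 8) = -53*(-12) = 636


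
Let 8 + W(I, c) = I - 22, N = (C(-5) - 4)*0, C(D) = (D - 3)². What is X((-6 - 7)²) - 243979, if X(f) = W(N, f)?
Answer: -244009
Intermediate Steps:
C(D) = (-3 + D)²
N = 0 (N = ((-3 - 5)² - 4)*0 = ((-8)² - 4)*0 = (64 - 4)*0 = 60*0 = 0)
W(I, c) = -30 + I (W(I, c) = -8 + (I - 22) = -8 + (-22 + I) = -30 + I)
X(f) = -30 (X(f) = -30 + 0 = -30)
X((-6 - 7)²) - 243979 = -30 - 243979 = -244009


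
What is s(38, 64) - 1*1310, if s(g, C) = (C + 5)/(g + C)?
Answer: -44517/34 ≈ -1309.3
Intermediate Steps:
s(g, C) = (5 + C)/(C + g)
s(38, 64) - 1*1310 = (5 + 64)/(64 + 38) - 1*1310 = 69/102 - 1310 = (1/102)*69 - 1310 = 23/34 - 1310 = -44517/34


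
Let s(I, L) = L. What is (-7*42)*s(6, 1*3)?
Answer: -882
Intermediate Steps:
(-7*42)*s(6, 1*3) = (-7*42)*(1*3) = -294*3 = -882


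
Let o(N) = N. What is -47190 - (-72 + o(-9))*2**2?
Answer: -46866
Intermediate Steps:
-47190 - (-72 + o(-9))*2**2 = -47190 - (-72 - 9)*2**2 = -47190 - (-81)*4 = -47190 - 1*(-324) = -47190 + 324 = -46866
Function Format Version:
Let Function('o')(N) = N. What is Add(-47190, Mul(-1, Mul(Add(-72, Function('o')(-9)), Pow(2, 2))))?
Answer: -46866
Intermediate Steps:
Add(-47190, Mul(-1, Mul(Add(-72, Function('o')(-9)), Pow(2, 2)))) = Add(-47190, Mul(-1, Mul(Add(-72, -9), Pow(2, 2)))) = Add(-47190, Mul(-1, Mul(-81, 4))) = Add(-47190, Mul(-1, -324)) = Add(-47190, 324) = -46866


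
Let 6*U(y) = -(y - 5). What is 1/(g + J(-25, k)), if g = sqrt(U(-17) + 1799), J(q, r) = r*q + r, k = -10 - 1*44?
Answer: 243/314590 - 13*sqrt(6)/1258360 ≈ 0.00074713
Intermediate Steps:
k = -54 (k = -10 - 44 = -54)
J(q, r) = r + q*r (J(q, r) = q*r + r = r + q*r)
U(y) = 5/6 - y/6 (U(y) = (-(y - 5))/6 = (-(-5 + y))/6 = (5 - y)/6 = 5/6 - y/6)
g = 52*sqrt(6)/3 (g = sqrt((5/6 - 1/6*(-17)) + 1799) = sqrt((5/6 + 17/6) + 1799) = sqrt(11/3 + 1799) = sqrt(5408/3) = 52*sqrt(6)/3 ≈ 42.458)
1/(g + J(-25, k)) = 1/(52*sqrt(6)/3 - 54*(1 - 25)) = 1/(52*sqrt(6)/3 - 54*(-24)) = 1/(52*sqrt(6)/3 + 1296) = 1/(1296 + 52*sqrt(6)/3)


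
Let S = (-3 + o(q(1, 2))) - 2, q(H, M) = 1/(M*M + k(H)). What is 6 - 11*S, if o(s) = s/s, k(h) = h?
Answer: 50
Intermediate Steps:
q(H, M) = 1/(H + M²) (q(H, M) = 1/(M*M + H) = 1/(M² + H) = 1/(H + M²))
o(s) = 1
S = -4 (S = (-3 + 1) - 2 = -2 - 2 = -4)
6 - 11*S = 6 - 11*(-4) = 6 + 44 = 50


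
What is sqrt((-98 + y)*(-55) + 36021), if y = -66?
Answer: sqrt(45041) ≈ 212.23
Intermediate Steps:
sqrt((-98 + y)*(-55) + 36021) = sqrt((-98 - 66)*(-55) + 36021) = sqrt(-164*(-55) + 36021) = sqrt(9020 + 36021) = sqrt(45041)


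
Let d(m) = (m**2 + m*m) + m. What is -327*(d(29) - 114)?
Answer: -522219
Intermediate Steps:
d(m) = m + 2*m**2 (d(m) = (m**2 + m**2) + m = 2*m**2 + m = m + 2*m**2)
-327*(d(29) - 114) = -327*(29*(1 + 2*29) - 114) = -327*(29*(1 + 58) - 114) = -327*(29*59 - 114) = -327*(1711 - 114) = -327*1597 = -522219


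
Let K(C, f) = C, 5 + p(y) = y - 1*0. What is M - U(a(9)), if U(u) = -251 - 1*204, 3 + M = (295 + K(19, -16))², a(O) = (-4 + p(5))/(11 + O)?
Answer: 99048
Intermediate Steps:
p(y) = -5 + y (p(y) = -5 + (y - 1*0) = -5 + (y + 0) = -5 + y)
a(O) = -4/(11 + O) (a(O) = (-4 + (-5 + 5))/(11 + O) = (-4 + 0)/(11 + O) = -4/(11 + O))
M = 98593 (M = -3 + (295 + 19)² = -3 + 314² = -3 + 98596 = 98593)
U(u) = -455 (U(u) = -251 - 204 = -455)
M - U(a(9)) = 98593 - 1*(-455) = 98593 + 455 = 99048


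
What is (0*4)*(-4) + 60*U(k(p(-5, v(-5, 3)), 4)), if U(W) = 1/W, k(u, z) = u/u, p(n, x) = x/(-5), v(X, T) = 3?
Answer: 60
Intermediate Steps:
p(n, x) = -x/5 (p(n, x) = x*(-⅕) = -x/5)
k(u, z) = 1
(0*4)*(-4) + 60*U(k(p(-5, v(-5, 3)), 4)) = (0*4)*(-4) + 60/1 = 0*(-4) + 60*1 = 0 + 60 = 60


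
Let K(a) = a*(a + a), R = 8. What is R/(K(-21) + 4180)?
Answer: 4/2531 ≈ 0.0015804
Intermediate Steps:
K(a) = 2*a² (K(a) = a*(2*a) = 2*a²)
R/(K(-21) + 4180) = 8/(2*(-21)² + 4180) = 8/(2*441 + 4180) = 8/(882 + 4180) = 8/5062 = (1/5062)*8 = 4/2531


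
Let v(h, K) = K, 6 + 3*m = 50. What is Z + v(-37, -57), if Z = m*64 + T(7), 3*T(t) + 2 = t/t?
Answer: 2644/3 ≈ 881.33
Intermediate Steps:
m = 44/3 (m = -2 + (1/3)*50 = -2 + 50/3 = 44/3 ≈ 14.667)
T(t) = -1/3 (T(t) = -2/3 + (t/t)/3 = -2/3 + (1/3)*1 = -2/3 + 1/3 = -1/3)
Z = 2815/3 (Z = (44/3)*64 - 1/3 = 2816/3 - 1/3 = 2815/3 ≈ 938.33)
Z + v(-37, -57) = 2815/3 - 57 = 2644/3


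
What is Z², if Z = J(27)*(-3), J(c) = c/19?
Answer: 6561/361 ≈ 18.174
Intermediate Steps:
J(c) = c/19 (J(c) = c*(1/19) = c/19)
Z = -81/19 (Z = ((1/19)*27)*(-3) = (27/19)*(-3) = -81/19 ≈ -4.2632)
Z² = (-81/19)² = 6561/361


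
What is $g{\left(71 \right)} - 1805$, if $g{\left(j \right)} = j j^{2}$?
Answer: $356106$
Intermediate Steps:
$g{\left(j \right)} = j^{3}$
$g{\left(71 \right)} - 1805 = 71^{3} - 1805 = 357911 - 1805 = 356106$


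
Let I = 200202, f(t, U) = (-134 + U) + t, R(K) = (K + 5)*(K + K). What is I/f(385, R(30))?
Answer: 200202/2351 ≈ 85.156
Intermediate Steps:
R(K) = 2*K*(5 + K) (R(K) = (5 + K)*(2*K) = 2*K*(5 + K))
f(t, U) = -134 + U + t
I/f(385, R(30)) = 200202/(-134 + 2*30*(5 + 30) + 385) = 200202/(-134 + 2*30*35 + 385) = 200202/(-134 + 2100 + 385) = 200202/2351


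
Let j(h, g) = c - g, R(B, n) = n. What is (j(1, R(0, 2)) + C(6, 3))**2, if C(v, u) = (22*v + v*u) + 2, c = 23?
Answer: 29929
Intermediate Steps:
j(h, g) = 23 - g
C(v, u) = 2 + 22*v + u*v (C(v, u) = (22*v + u*v) + 2 = 2 + 22*v + u*v)
(j(1, R(0, 2)) + C(6, 3))**2 = ((23 - 1*2) + (2 + 22*6 + 3*6))**2 = ((23 - 2) + (2 + 132 + 18))**2 = (21 + 152)**2 = 173**2 = 29929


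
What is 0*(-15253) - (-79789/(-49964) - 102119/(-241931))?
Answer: -24405706275/12087840484 ≈ -2.0190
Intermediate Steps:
0*(-15253) - (-79789/(-49964) - 102119/(-241931)) = 0 - (-79789*(-1/49964) - 102119*(-1/241931)) = 0 - (79789/49964 + 102119/241931) = 0 - 1*24405706275/12087840484 = 0 - 24405706275/12087840484 = -24405706275/12087840484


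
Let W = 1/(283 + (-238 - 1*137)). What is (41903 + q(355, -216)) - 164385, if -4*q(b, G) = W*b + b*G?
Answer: -38018461/368 ≈ -1.0331e+5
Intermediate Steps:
W = -1/92 (W = 1/(283 + (-238 - 137)) = 1/(283 - 375) = 1/(-92) = -1/92 ≈ -0.010870)
q(b, G) = b/368 - G*b/4 (q(b, G) = -(-b/92 + b*G)/4 = -(-b/92 + G*b)/4 = b/368 - G*b/4)
(41903 + q(355, -216)) - 164385 = (41903 + (1/368)*355*(1 - 92*(-216))) - 164385 = (41903 + (1/368)*355*(1 + 19872)) - 164385 = (41903 + (1/368)*355*19873) - 164385 = (41903 + 7054915/368) - 164385 = 22475219/368 - 164385 = -38018461/368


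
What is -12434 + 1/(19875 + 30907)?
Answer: -631423387/50782 ≈ -12434.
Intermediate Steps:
-12434 + 1/(19875 + 30907) = -12434 + 1/50782 = -631423387/50782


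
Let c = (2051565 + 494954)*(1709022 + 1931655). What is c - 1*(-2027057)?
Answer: 9271055180420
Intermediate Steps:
c = 9271053153363 (c = 2546519*3640677 = 9271053153363)
c - 1*(-2027057) = 9271053153363 - 1*(-2027057) = 9271053153363 + 2027057 = 9271055180420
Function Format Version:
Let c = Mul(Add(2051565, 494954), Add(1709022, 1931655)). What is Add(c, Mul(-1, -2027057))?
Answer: 9271055180420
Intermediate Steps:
c = 9271053153363 (c = Mul(2546519, 3640677) = 9271053153363)
Add(c, Mul(-1, -2027057)) = Add(9271053153363, Mul(-1, -2027057)) = Add(9271053153363, 2027057) = 9271055180420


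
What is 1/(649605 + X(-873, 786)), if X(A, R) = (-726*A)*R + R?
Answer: 1/498815619 ≈ 2.0048e-9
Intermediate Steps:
X(A, R) = R - 726*A*R (X(A, R) = -726*A*R + R = R - 726*A*R)
1/(649605 + X(-873, 786)) = 1/(649605 + 786*(1 - 726*(-873))) = 1/(649605 + 786*(1 + 633798)) = 1/(649605 + 786*633799) = 1/(649605 + 498166014) = 1/498815619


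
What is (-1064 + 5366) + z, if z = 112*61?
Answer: 11134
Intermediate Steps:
z = 6832
(-1064 + 5366) + z = (-1064 + 5366) + 6832 = 4302 + 6832 = 11134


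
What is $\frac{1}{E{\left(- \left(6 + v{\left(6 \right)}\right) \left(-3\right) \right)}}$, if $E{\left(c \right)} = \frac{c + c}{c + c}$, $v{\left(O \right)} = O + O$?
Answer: $1$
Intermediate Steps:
$v{\left(O \right)} = 2 O$
$E{\left(c \right)} = 1$ ($E{\left(c \right)} = \frac{2 c}{2 c} = 2 c \frac{1}{2 c} = 1$)
$\frac{1}{E{\left(- \left(6 + v{\left(6 \right)}\right) \left(-3\right) \right)}} = 1^{-1} = 1$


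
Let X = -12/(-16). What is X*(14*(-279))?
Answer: -5859/2 ≈ -2929.5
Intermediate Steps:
X = ¾ (X = -12*(-1/16) = ¾ ≈ 0.75000)
X*(14*(-279)) = 3*(14*(-279))/4 = (¾)*(-3906) = -5859/2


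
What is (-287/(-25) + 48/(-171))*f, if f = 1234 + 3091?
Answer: 2760907/57 ≈ 48437.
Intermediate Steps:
f = 4325
(-287/(-25) + 48/(-171))*f = (-287/(-25) + 48/(-171))*4325 = (-287*(-1/25) + 48*(-1/171))*4325 = (287/25 - 16/57)*4325 = (15959/1425)*4325 = 2760907/57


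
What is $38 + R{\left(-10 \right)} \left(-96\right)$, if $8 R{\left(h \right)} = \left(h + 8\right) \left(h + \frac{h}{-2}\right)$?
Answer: $-82$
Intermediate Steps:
$R{\left(h \right)} = \frac{h \left(8 + h\right)}{16}$ ($R{\left(h \right)} = \frac{\left(h + 8\right) \left(h + \frac{h}{-2}\right)}{8} = \frac{\left(8 + h\right) \left(h + h \left(- \frac{1}{2}\right)\right)}{8} = \frac{\left(8 + h\right) \left(h - \frac{h}{2}\right)}{8} = \frac{\left(8 + h\right) \frac{h}{2}}{8} = \frac{\frac{1}{2} h \left(8 + h\right)}{8} = \frac{h \left(8 + h\right)}{16}$)
$38 + R{\left(-10 \right)} \left(-96\right) = 38 + \frac{1}{16} \left(-10\right) \left(8 - 10\right) \left(-96\right) = 38 + \frac{1}{16} \left(-10\right) \left(-2\right) \left(-96\right) = 38 + \frac{5}{4} \left(-96\right) = 38 - 120 = -82$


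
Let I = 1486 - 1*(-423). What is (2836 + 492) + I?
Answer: 5237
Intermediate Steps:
I = 1909 (I = 1486 + 423 = 1909)
(2836 + 492) + I = (2836 + 492) + 1909 = 3328 + 1909 = 5237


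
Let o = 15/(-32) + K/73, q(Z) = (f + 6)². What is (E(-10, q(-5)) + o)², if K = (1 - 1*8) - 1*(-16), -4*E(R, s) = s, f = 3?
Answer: 2314668321/5456896 ≈ 424.17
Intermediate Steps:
q(Z) = 81 (q(Z) = (3 + 6)² = 9² = 81)
E(R, s) = -s/4
K = 9 (K = (1 - 8) + 16 = -7 + 16 = 9)
o = -807/2336 (o = 15/(-32) + 9/73 = 15*(-1/32) + 9*(1/73) = -15/32 + 9/73 = -807/2336 ≈ -0.34546)
(E(-10, q(-5)) + o)² = (-¼*81 - 807/2336)² = (-81/4 - 807/2336)² = (-48111/2336)² = 2314668321/5456896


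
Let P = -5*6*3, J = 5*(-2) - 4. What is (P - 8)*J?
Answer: 1372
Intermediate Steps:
J = -14 (J = -10 - 4 = -14)
P = -90 (P = -30*3 = -90)
(P - 8)*J = (-90 - 8)*(-14) = -98*(-14) = 1372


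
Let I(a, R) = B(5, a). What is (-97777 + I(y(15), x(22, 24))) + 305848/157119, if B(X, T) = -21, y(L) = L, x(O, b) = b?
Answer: -15365618114/157119 ≈ -97796.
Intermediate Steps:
I(a, R) = -21
(-97777 + I(y(15), x(22, 24))) + 305848/157119 = (-97777 - 21) + 305848/157119 = -97798 + 305848*(1/157119) = -97798 + 305848/157119 = -15365618114/157119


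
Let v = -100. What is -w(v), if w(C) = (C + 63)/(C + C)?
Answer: -37/200 ≈ -0.18500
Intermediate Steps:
w(C) = (63 + C)/(2*C) (w(C) = (63 + C)/((2*C)) = (63 + C)*(1/(2*C)) = (63 + C)/(2*C))
-w(v) = -(63 - 100)/(2*(-100)) = -(-1)*(-37)/(2*100) = -1*37/200 = -37/200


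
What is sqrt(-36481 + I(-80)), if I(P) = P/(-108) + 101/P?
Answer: I*sqrt(1182001305)/180 ≈ 191.0*I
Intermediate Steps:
I(P) = 101/P - P/108 (I(P) = P*(-1/108) + 101/P = -P/108 + 101/P = 101/P - P/108)
sqrt(-36481 + I(-80)) = sqrt(-36481 + (101/(-80) - 1/108*(-80))) = sqrt(-36481 + (101*(-1/80) + 20/27)) = sqrt(-36481 + (-101/80 + 20/27)) = sqrt(-36481 - 1127/2160) = sqrt(-78800087/2160) = I*sqrt(1182001305)/180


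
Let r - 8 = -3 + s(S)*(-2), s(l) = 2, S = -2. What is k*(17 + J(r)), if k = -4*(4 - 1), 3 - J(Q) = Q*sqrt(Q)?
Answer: -228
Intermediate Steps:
r = 1 (r = 8 + (-3 + 2*(-2)) = 8 + (-3 - 4) = 8 - 7 = 1)
J(Q) = 3 - Q**(3/2) (J(Q) = 3 - Q*sqrt(Q) = 3 - Q**(3/2))
k = -12 (k = -4*3 = -12)
k*(17 + J(r)) = -12*(17 + (3 - 1**(3/2))) = -12*(17 + (3 - 1*1)) = -12*(17 + (3 - 1)) = -12*(17 + 2) = -12*19 = -228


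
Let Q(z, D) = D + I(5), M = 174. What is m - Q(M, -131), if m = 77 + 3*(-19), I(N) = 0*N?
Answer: 151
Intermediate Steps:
I(N) = 0
m = 20 (m = 77 - 57 = 20)
Q(z, D) = D (Q(z, D) = D + 0 = D)
m - Q(M, -131) = 20 - 1*(-131) = 20 + 131 = 151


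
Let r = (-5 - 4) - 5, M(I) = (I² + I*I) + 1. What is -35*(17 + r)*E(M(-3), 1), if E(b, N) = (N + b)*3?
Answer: -6300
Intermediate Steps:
M(I) = 1 + 2*I² (M(I) = (I² + I²) + 1 = 2*I² + 1 = 1 + 2*I²)
r = -14 (r = -9 - 5 = -14)
E(b, N) = 3*N + 3*b
-35*(17 + r)*E(M(-3), 1) = -35*(17 - 14)*(3*1 + 3*(1 + 2*(-3)²)) = -105*(3 + 3*(1 + 2*9)) = -105*(3 + 3*(1 + 18)) = -105*(3 + 3*19) = -105*(3 + 57) = -105*60 = -35*180 = -6300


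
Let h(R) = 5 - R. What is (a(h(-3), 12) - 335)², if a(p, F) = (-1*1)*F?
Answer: 120409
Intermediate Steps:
a(p, F) = -F
(a(h(-3), 12) - 335)² = (-1*12 - 335)² = (-12 - 335)² = (-347)² = 120409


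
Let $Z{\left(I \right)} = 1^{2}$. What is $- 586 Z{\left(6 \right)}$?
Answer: $-586$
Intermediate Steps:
$Z{\left(I \right)} = 1$
$- 586 Z{\left(6 \right)} = \left(-586\right) 1 = -586$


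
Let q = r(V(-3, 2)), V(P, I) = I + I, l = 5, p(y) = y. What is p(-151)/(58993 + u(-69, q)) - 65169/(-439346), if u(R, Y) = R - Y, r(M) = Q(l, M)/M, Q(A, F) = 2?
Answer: 7547288651/51775608062 ≈ 0.14577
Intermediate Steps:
V(P, I) = 2*I
r(M) = 2/M
q = ½ (q = 2/((2*2)) = 2/4 = 2*(¼) = ½ ≈ 0.50000)
p(-151)/(58993 + u(-69, q)) - 65169/(-439346) = -151/(58993 + (-69 - 1*½)) - 65169/(-439346) = -151/(58993 + (-69 - ½)) - 65169*(-1/439346) = -151/(58993 - 139/2) + 65169/439346 = -151/117847/2 + 65169/439346 = -151*2/117847 + 65169/439346 = -302/117847 + 65169/439346 = 7547288651/51775608062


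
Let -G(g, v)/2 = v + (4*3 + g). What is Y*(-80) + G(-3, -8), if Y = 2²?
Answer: -322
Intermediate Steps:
Y = 4
G(g, v) = -24 - 2*g - 2*v (G(g, v) = -2*(v + (4*3 + g)) = -2*(v + (12 + g)) = -2*(12 + g + v) = -24 - 2*g - 2*v)
Y*(-80) + G(-3, -8) = 4*(-80) + (-24 - 2*(-3) - 2*(-8)) = -320 + (-24 + 6 + 16) = -320 - 2 = -322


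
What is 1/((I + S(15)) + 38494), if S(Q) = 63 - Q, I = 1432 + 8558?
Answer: 1/48532 ≈ 2.0605e-5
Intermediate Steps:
I = 9990
1/((I + S(15)) + 38494) = 1/((9990 + (63 - 1*15)) + 38494) = 1/((9990 + (63 - 15)) + 38494) = 1/((9990 + 48) + 38494) = 1/(10038 + 38494) = 1/48532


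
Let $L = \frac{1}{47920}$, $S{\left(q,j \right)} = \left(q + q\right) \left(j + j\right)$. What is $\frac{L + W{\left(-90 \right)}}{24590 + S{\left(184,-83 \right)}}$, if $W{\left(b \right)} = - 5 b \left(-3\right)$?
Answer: $\frac{64691999}{1748984160} \approx 0.036988$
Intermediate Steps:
$W{\left(b \right)} = 15 b$
$S{\left(q,j \right)} = 4 j q$ ($S{\left(q,j \right)} = 2 q 2 j = 4 j q$)
$L = \frac{1}{47920} \approx 2.0868 \cdot 10^{-5}$
$\frac{L + W{\left(-90 \right)}}{24590 + S{\left(184,-83 \right)}} = \frac{\frac{1}{47920} + 15 \left(-90\right)}{24590 + 4 \left(-83\right) 184} = \frac{\frac{1}{47920} - 1350}{24590 - 61088} = - \frac{64691999}{47920 \left(-36498\right)} = \left(- \frac{64691999}{47920}\right) \left(- \frac{1}{36498}\right) = \frac{64691999}{1748984160}$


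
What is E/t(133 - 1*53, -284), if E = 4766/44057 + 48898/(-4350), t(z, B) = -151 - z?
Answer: 152397649/3162191175 ≈ 0.048194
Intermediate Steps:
E = -1066783543/95823975 (E = 4766*(1/44057) + 48898*(-1/4350) = 4766/44057 - 24449/2175 = -1066783543/95823975 ≈ -11.133)
E/t(133 - 1*53, -284) = -1066783543/(95823975*(-151 - (133 - 1*53))) = -1066783543/(95823975*(-151 - (133 - 53))) = -1066783543/(95823975*(-151 - 1*80)) = -1066783543/(95823975*(-151 - 80)) = -1066783543/95823975/(-231) = -1066783543/95823975*(-1/231) = 152397649/3162191175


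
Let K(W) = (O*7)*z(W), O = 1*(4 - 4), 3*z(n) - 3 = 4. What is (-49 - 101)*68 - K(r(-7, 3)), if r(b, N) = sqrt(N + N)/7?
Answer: -10200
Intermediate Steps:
z(n) = 7/3 (z(n) = 1 + (1/3)*4 = 1 + 4/3 = 7/3)
r(b, N) = sqrt(2)*sqrt(N)/7 (r(b, N) = sqrt(2*N)*(1/7) = (sqrt(2)*sqrt(N))*(1/7) = sqrt(2)*sqrt(N)/7)
O = 0 (O = 1*0 = 0)
K(W) = 0 (K(W) = (0*7)*(7/3) = 0*(7/3) = 0)
(-49 - 101)*68 - K(r(-7, 3)) = (-49 - 101)*68 - 1*0 = -150*68 + 0 = -10200 + 0 = -10200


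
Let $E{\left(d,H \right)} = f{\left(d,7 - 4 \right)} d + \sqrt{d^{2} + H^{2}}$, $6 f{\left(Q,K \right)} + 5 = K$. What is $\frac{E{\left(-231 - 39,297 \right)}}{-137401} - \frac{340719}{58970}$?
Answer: $- \frac{46820438619}{8102536970} - \frac{27 \sqrt{221}}{137401} \approx -5.7814$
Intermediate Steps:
$f{\left(Q,K \right)} = - \frac{5}{6} + \frac{K}{6}$
$E{\left(d,H \right)} = \sqrt{H^{2} + d^{2}} - \frac{d}{3}$ ($E{\left(d,H \right)} = \left(- \frac{5}{6} + \frac{7 - 4}{6}\right) d + \sqrt{d^{2} + H^{2}} = \left(- \frac{5}{6} + \frac{1}{6} \cdot 3\right) d + \sqrt{H^{2} + d^{2}} = \left(- \frac{5}{6} + \frac{1}{2}\right) d + \sqrt{H^{2} + d^{2}} = - \frac{d}{3} + \sqrt{H^{2} + d^{2}} = \sqrt{H^{2} + d^{2}} - \frac{d}{3}$)
$\frac{E{\left(-231 - 39,297 \right)}}{-137401} - \frac{340719}{58970} = \frac{\sqrt{297^{2} + \left(-231 - 39\right)^{2}} - \frac{-231 - 39}{3}}{-137401} - \frac{340719}{58970} = \left(\sqrt{88209 + \left(-270\right)^{2}} - -90\right) \left(- \frac{1}{137401}\right) - \frac{340719}{58970} = \left(\sqrt{88209 + 72900} + 90\right) \left(- \frac{1}{137401}\right) - \frac{340719}{58970} = \left(\sqrt{161109} + 90\right) \left(- \frac{1}{137401}\right) - \frac{340719}{58970} = \left(27 \sqrt{221} + 90\right) \left(- \frac{1}{137401}\right) - \frac{340719}{58970} = \left(90 + 27 \sqrt{221}\right) \left(- \frac{1}{137401}\right) - \frac{340719}{58970} = \left(- \frac{90}{137401} - \frac{27 \sqrt{221}}{137401}\right) - \frac{340719}{58970} = - \frac{46820438619}{8102536970} - \frac{27 \sqrt{221}}{137401}$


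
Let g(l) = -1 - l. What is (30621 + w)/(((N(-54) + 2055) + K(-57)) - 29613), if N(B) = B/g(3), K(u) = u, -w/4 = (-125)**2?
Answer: 63758/55203 ≈ 1.1550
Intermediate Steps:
w = -62500 (w = -4*(-125)**2 = -4*15625 = -62500)
N(B) = -B/4 (N(B) = B/(-1 - 1*3) = B/(-1 - 3) = B/(-4) = B*(-1/4) = -B/4)
(30621 + w)/(((N(-54) + 2055) + K(-57)) - 29613) = (30621 - 62500)/(((-1/4*(-54) + 2055) - 57) - 29613) = -31879/(((27/2 + 2055) - 57) - 29613) = -31879/((4137/2 - 57) - 29613) = -31879/(4023/2 - 29613) = -31879/(-55203/2) = -31879*(-2/55203) = 63758/55203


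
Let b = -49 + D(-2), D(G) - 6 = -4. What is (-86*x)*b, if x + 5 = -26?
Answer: -125302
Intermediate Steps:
x = -31 (x = -5 - 26 = -31)
D(G) = 2 (D(G) = 6 - 4 = 2)
b = -47 (b = -49 + 2 = -47)
(-86*x)*b = -86*(-31)*(-47) = 2666*(-47) = -125302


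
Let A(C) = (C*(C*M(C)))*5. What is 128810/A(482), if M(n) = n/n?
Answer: 12881/116162 ≈ 0.11089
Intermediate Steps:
M(n) = 1
A(C) = 5*C² (A(C) = (C*(C*1))*5 = (C*C)*5 = C²*5 = 5*C²)
128810/A(482) = 128810/((5*482²)) = 128810/((5*232324)) = 128810/1161620 = 128810*(1/1161620) = 12881/116162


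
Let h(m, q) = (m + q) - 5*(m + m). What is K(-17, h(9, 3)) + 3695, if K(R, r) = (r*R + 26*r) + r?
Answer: 2915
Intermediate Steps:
h(m, q) = q - 9*m (h(m, q) = (m + q) - 10*m = q - 9*m)
K(R, r) = 27*r + R*r (K(R, r) = (R*r + 26*r) + r = (26*r + R*r) + r = 27*r + R*r)
K(-17, h(9, 3)) + 3695 = (3 - 9*9)*(27 - 17) + 3695 = (3 - 81)*10 + 3695 = -78*10 + 3695 = -780 + 3695 = 2915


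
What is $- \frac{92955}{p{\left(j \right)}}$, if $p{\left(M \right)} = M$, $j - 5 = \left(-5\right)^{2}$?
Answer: $- \frac{6197}{2} \approx -3098.5$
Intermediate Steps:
$j = 30$ ($j = 5 + \left(-5\right)^{2} = 5 + 25 = 30$)
$- \frac{92955}{p{\left(j \right)}} = - \frac{92955}{30} = \left(-92955\right) \frac{1}{30} = - \frac{6197}{2}$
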